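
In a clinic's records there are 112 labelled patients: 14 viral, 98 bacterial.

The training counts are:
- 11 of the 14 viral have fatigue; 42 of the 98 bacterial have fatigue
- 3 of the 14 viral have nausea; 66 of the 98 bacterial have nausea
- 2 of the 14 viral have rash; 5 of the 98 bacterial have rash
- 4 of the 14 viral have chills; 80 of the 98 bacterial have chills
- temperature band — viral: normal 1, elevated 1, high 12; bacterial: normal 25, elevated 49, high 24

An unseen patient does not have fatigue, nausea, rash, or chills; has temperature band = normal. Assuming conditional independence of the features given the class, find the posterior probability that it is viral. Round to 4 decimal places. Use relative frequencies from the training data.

0.1125

viral: (14/112) × (3/14) × (11/14) × (12/14) × (10/14) × (1/14) ≈ 0.000920375
bacterial: (98/112) × (56/98) × (32/98) × (93/98) × (18/98) × (25/98) ≈ 0.00725957
P(viral | x) = 0.000920375 / 0.008179945 ≈ 0.1125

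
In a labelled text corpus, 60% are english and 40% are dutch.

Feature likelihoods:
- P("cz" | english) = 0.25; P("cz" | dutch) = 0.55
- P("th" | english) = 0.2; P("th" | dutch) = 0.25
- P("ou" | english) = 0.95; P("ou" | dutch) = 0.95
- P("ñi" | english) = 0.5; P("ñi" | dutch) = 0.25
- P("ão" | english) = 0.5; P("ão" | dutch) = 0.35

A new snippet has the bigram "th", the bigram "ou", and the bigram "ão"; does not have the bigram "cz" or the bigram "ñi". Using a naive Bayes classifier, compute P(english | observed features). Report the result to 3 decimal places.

english: 0.6 × (1−0.25) × 0.2 × 0.95 × (1−0.5) × 0.5 = 0.021375
dutch: 0.4 × (1−0.55) × 0.25 × 0.95 × (1−0.25) × 0.35 = 0.011221875
P(english | x) = 0.021375 / 0.032596875 ≈ 0.656

0.656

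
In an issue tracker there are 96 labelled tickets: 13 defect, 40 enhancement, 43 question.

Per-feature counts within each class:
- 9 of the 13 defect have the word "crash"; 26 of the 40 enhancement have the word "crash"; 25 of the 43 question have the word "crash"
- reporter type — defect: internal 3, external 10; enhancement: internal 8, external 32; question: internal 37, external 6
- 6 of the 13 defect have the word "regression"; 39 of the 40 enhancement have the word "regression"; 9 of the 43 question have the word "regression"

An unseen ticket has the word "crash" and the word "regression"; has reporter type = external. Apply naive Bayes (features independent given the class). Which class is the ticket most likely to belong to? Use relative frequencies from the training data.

defect: (13/96) × (9/13) × (10/13) × (6/13) ≈ 0.033284
enhancement: (40/96) × (26/40) × (32/40) × (39/40) = 0.21125
question: (43/96) × (25/43) × (6/43) × (9/43) ≈ 0.00760546
Highest score → enhancement.

enhancement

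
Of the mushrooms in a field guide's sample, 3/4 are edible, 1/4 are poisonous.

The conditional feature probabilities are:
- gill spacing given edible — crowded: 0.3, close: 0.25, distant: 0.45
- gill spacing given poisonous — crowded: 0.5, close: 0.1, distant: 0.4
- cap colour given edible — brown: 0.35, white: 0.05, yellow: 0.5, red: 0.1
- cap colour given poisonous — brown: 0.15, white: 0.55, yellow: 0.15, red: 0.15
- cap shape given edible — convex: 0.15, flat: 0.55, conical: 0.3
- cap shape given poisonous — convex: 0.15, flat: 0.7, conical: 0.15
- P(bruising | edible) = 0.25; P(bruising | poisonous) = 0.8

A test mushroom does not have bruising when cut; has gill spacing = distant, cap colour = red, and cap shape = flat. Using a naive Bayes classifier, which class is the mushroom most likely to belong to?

edible: 0.75 × 0.45 × 0.1 × 0.55 × (1−0.25) = 0.013921875
poisonous: 0.25 × 0.4 × 0.15 × 0.7 × (1−0.8) = 0.0021
Highest score → edible.

edible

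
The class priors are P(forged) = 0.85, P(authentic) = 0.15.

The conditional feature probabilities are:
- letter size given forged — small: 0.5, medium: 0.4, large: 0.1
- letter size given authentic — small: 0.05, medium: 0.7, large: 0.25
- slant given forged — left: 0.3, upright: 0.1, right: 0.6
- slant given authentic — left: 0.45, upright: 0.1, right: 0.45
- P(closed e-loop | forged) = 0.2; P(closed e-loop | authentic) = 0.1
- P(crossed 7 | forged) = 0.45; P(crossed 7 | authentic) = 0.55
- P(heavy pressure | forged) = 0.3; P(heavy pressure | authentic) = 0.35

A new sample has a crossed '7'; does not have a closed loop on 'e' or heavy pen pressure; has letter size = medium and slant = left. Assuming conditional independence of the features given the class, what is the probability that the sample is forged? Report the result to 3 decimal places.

forged: 0.85 × 0.4 × 0.3 × (1−0.2) × 0.45 × (1−0.3) = 0.025704
authentic: 0.15 × 0.7 × 0.45 × (1−0.1) × 0.55 × (1−0.35) = 0.0152026875
P(forged | x) = 0.025704 / 0.0409066875 ≈ 0.628

0.628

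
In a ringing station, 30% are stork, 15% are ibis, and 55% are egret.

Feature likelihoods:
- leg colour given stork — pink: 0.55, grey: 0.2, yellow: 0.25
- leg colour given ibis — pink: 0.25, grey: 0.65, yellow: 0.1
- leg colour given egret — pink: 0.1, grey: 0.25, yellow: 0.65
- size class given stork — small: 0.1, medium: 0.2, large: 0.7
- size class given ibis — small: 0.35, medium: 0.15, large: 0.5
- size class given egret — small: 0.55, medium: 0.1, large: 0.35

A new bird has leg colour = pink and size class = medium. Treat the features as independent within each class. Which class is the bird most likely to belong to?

stork: 0.3 × 0.55 × 0.2 = 0.033
ibis: 0.15 × 0.25 × 0.15 = 0.005625
egret: 0.55 × 0.1 × 0.1 = 0.0055
Highest score → stork.

stork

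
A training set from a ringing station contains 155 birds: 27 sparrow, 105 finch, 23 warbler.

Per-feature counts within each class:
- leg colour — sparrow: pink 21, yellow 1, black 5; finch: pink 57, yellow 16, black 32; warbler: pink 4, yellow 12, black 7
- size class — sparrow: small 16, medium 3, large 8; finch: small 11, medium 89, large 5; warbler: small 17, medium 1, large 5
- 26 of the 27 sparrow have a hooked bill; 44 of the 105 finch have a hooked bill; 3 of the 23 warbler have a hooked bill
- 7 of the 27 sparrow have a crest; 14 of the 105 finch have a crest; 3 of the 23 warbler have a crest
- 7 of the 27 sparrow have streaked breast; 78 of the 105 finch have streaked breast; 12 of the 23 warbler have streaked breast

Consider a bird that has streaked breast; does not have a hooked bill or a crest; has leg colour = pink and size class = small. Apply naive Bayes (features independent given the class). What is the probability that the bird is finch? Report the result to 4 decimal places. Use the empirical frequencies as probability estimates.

0.6403

sparrow: (27/155) × (21/27) × (16/27) × (1/27) × (20/27) × (7/27) ≈ 0.000571058
finch: (105/155) × (57/105) × (11/105) × (61/105) × (91/105) × (78/105) ≈ 0.0144094
warbler: (23/155) × (4/23) × (17/23) × (20/23) × (20/23) × (12/23) ≈ 0.00752501
P(finch | x) = 0.0144094 / 0.022505468 ≈ 0.6403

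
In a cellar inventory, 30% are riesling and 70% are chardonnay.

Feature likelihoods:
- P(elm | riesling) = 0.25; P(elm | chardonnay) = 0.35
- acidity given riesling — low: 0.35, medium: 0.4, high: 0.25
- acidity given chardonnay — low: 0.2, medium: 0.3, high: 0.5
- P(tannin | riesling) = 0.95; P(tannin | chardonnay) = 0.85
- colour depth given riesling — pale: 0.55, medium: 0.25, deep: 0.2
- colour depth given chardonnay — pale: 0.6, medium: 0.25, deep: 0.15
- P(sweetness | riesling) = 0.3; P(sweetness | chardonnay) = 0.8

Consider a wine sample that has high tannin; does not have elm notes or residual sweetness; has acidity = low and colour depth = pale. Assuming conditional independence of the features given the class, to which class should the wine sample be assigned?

riesling: 0.3 × (1−0.25) × 0.35 × 0.95 × 0.55 × (1−0.3) = 0.0288028125
chardonnay: 0.7 × (1−0.35) × 0.2 × 0.85 × 0.6 × (1−0.8) = 0.009282
Highest score → riesling.

riesling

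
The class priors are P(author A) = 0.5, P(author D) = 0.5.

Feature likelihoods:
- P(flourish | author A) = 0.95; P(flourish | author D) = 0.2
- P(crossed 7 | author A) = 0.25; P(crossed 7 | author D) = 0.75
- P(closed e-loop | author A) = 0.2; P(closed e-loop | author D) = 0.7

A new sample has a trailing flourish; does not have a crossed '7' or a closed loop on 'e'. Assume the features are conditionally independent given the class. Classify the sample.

author A: 0.5 × 0.95 × (1−0.25) × (1−0.2) = 0.285
author D: 0.5 × 0.2 × (1−0.75) × (1−0.7) = 0.0075
Highest score → author A.

author A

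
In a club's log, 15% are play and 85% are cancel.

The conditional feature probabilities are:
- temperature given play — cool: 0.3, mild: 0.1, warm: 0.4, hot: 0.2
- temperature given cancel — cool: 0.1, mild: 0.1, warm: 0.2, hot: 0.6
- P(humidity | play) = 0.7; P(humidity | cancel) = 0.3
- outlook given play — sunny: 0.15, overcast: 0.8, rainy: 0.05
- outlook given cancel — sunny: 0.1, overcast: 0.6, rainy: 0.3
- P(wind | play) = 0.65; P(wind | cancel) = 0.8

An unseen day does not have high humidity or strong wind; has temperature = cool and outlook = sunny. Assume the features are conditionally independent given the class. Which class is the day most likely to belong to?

play: 0.15 × 0.3 × (1−0.7) × 0.15 × (1−0.65) = 0.00070875
cancel: 0.85 × 0.1 × (1−0.3) × 0.1 × (1−0.8) = 0.00119
Highest score → cancel.

cancel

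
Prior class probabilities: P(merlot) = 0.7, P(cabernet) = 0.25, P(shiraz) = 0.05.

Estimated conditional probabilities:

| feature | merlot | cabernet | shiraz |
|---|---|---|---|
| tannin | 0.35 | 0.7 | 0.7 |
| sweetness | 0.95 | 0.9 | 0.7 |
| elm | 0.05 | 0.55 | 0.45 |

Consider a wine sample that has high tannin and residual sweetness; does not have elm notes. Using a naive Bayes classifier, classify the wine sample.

merlot: 0.7 × 0.35 × 0.95 × (1−0.05) = 0.2211125
cabernet: 0.25 × 0.7 × 0.9 × (1−0.55) = 0.070875
shiraz: 0.05 × 0.7 × 0.7 × (1−0.45) = 0.013475
Highest score → merlot.

merlot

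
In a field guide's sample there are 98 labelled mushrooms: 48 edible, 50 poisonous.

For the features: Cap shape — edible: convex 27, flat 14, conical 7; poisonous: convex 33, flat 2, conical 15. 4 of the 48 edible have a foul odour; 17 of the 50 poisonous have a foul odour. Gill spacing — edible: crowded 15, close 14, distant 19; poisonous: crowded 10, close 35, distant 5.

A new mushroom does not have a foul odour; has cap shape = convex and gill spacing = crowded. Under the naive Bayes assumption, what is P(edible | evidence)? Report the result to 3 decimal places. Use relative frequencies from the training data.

edible: (48/98) × (27/48) × (44/48) × (15/48) ≈ 0.0789222
poisonous: (50/98) × (33/50) × (33/50) × (10/50) ≈ 0.044449
P(edible | x) = 0.0789222 / 0.1233712 ≈ 0.640

0.640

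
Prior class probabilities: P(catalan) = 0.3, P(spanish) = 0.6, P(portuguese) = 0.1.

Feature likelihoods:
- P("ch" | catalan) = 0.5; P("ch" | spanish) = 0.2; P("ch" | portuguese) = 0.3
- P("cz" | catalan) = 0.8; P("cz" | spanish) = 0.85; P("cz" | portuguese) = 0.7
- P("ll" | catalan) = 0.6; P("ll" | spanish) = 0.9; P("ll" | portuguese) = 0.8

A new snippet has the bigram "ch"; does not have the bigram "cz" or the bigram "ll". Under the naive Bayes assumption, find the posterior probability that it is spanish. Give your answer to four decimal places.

0.1154

catalan: 0.3 × 0.5 × (1−0.8) × (1−0.6) = 0.012
spanish: 0.6 × 0.2 × (1−0.85) × (1−0.9) = 0.0018
portuguese: 0.1 × 0.3 × (1−0.7) × (1−0.8) = 0.0018
P(spanish | x) = 0.0018 / 0.0156 ≈ 0.1154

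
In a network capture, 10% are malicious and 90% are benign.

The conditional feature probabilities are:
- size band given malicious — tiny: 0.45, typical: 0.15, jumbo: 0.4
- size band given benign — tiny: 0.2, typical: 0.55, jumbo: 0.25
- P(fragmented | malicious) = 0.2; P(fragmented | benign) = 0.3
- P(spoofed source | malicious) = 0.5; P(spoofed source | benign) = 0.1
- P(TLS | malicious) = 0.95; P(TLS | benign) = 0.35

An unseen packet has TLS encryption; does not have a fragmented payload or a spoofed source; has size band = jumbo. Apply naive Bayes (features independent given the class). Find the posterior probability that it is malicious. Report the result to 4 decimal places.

0.2345

malicious: 0.1 × 0.4 × (1−0.2) × (1−0.5) × 0.95 = 0.0152
benign: 0.9 × 0.25 × (1−0.3) × (1−0.1) × 0.35 = 0.0496125
P(malicious | x) = 0.0152 / 0.0648125 ≈ 0.2345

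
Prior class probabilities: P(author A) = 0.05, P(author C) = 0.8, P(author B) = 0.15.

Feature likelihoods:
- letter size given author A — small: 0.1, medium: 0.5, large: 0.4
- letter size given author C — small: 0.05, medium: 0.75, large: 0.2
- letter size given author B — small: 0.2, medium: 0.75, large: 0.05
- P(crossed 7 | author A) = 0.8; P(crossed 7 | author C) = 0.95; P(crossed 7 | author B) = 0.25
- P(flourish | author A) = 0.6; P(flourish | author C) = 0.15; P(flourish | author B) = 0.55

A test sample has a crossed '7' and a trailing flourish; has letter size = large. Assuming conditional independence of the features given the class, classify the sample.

author C

author A: 0.05 × 0.4 × 0.8 × 0.6 = 0.0096
author C: 0.8 × 0.2 × 0.95 × 0.15 = 0.0228
author B: 0.15 × 0.05 × 0.25 × 0.55 = 0.00103125
Highest score → author C.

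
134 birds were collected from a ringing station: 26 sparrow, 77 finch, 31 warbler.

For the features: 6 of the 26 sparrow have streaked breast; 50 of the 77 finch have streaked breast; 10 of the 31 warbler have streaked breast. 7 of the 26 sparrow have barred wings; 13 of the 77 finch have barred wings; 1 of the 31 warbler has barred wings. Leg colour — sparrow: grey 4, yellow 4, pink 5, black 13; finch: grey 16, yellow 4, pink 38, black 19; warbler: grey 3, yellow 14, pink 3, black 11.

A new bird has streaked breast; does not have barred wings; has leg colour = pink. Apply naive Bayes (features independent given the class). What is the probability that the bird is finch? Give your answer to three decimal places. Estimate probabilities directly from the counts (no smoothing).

0.920

sparrow: (26/134) × (6/26) × (19/26) × (5/26) ≈ 0.0062925
finch: (77/134) × (50/77) × (64/77) × (38/77) ≈ 0.153055
warbler: (31/134) × (10/31) × (30/31) × (3/31) ≈ 0.00698899
P(finch | x) = 0.153055 / 0.16633649 ≈ 0.920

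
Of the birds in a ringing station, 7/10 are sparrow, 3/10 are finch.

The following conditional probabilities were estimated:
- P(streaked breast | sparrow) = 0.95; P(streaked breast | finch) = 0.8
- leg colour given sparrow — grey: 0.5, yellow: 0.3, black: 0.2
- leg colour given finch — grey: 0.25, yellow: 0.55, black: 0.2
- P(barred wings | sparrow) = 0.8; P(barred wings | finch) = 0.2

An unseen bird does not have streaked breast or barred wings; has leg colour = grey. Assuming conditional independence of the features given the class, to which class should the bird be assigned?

sparrow: 0.7 × (1−0.95) × 0.5 × (1−0.8) = 0.0035
finch: 0.3 × (1−0.8) × 0.25 × (1−0.2) = 0.012
Highest score → finch.

finch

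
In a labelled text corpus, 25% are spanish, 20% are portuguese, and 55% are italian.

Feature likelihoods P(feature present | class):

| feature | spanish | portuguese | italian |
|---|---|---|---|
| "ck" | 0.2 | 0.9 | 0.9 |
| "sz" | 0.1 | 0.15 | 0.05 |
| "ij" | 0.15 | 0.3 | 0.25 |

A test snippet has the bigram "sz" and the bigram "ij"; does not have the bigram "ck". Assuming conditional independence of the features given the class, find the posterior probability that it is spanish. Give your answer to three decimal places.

0.654

spanish: 0.25 × (1−0.2) × 0.1 × 0.15 = 0.003
portuguese: 0.2 × (1−0.9) × 0.15 × 0.3 = 0.0009
italian: 0.55 × (1−0.9) × 0.05 × 0.25 = 0.0006875
P(spanish | x) = 0.003 / 0.0045875 ≈ 0.654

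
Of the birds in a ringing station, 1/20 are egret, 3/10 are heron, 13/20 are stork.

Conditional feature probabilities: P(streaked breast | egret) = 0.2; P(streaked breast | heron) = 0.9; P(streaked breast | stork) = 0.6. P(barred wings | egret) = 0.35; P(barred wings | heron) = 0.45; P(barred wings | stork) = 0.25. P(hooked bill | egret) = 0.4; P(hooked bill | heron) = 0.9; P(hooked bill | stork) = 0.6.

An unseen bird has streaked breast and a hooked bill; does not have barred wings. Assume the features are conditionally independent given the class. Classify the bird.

egret: 0.05 × 0.2 × (1−0.35) × 0.4 = 0.0026
heron: 0.3 × 0.9 × (1−0.45) × 0.9 = 0.13365
stork: 0.65 × 0.6 × (1−0.25) × 0.6 = 0.1755
Highest score → stork.

stork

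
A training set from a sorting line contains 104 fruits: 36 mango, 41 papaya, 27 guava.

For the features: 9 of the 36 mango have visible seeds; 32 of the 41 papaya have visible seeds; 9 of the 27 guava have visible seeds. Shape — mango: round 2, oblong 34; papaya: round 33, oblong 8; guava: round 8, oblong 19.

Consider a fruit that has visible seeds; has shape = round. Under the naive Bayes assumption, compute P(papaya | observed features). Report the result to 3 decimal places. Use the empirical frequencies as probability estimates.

0.891

mango: (36/104) × (9/36) × (2/36) ≈ 0.00480769
papaya: (41/104) × (32/41) × (33/41) ≈ 0.247655
guava: (27/104) × (9/27) × (8/27) ≈ 0.025641
P(papaya | x) = 0.247655 / 0.27810369 ≈ 0.891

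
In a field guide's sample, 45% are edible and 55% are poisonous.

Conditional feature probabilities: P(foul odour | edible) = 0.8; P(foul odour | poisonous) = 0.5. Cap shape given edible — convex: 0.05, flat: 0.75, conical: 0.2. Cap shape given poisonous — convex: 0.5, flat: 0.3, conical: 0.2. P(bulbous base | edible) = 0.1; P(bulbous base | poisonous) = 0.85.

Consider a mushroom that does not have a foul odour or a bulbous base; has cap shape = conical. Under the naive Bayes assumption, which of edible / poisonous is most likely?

edible

edible: 0.45 × (1−0.8) × 0.2 × (1−0.1) = 0.0162
poisonous: 0.55 × (1−0.5) × 0.2 × (1−0.85) = 0.00825
Highest score → edible.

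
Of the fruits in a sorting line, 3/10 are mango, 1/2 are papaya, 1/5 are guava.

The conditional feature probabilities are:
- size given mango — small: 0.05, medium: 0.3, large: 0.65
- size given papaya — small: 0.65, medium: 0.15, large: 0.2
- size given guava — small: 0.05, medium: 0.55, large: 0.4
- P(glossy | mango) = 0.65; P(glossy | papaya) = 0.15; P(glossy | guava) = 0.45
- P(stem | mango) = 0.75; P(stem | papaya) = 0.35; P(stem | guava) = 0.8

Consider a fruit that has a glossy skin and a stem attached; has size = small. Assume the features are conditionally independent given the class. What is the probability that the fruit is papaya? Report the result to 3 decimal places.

mango: 0.3 × 0.05 × 0.65 × 0.75 = 0.0073125
papaya: 0.5 × 0.65 × 0.15 × 0.35 = 0.0170625
guava: 0.2 × 0.05 × 0.45 × 0.8 = 0.0036
P(papaya | x) = 0.0170625 / 0.027975 ≈ 0.610

0.610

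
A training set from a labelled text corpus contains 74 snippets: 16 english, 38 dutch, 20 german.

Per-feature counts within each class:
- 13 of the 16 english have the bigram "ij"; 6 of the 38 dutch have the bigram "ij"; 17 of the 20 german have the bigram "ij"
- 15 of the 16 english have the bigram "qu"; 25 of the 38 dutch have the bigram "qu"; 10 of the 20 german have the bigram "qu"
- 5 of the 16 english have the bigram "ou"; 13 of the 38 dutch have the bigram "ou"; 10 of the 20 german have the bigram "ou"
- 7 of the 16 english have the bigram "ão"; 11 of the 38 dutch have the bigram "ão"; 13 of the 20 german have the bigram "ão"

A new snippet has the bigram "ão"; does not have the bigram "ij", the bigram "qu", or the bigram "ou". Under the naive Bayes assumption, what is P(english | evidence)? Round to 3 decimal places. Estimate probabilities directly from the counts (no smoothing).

english: (16/74) × (3/16) × (1/16) × (11/16) × (7/16) ≈ 0.000762115
dutch: (38/74) × (32/38) × (13/38) × (25/38) × (11/38) ≈ 0.0281737
german: (20/74) × (3/20) × (10/20) × (10/20) × (13/20) ≈ 0.00658784
P(english | x) = 0.000762115 / 0.035523655 ≈ 0.021

0.021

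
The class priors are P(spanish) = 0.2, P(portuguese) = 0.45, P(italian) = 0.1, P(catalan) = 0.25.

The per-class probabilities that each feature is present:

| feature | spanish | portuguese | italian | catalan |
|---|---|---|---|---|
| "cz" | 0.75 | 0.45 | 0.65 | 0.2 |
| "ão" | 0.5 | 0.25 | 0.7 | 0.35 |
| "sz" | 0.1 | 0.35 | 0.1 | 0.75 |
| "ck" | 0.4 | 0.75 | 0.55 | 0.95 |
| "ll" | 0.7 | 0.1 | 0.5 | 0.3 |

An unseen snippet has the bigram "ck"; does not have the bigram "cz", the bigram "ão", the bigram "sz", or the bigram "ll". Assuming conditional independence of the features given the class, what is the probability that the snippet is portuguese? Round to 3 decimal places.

spanish: 0.2 × (1−0.75) × (1−0.5) × (1−0.1) × 0.4 × (1−0.7) = 0.0027
portuguese: 0.45 × (1−0.45) × (1−0.25) × (1−0.35) × 0.75 × (1−0.1) = 0.08144296875
italian: 0.1 × (1−0.65) × (1−0.7) × (1−0.1) × 0.55 × (1−0.5) = 0.00259875
catalan: 0.25 × (1−0.2) × (1−0.35) × (1−0.75) × 0.95 × (1−0.3) = 0.0216125
P(portuguese | x) = 0.08144296875 / 0.10835421875 ≈ 0.752

0.752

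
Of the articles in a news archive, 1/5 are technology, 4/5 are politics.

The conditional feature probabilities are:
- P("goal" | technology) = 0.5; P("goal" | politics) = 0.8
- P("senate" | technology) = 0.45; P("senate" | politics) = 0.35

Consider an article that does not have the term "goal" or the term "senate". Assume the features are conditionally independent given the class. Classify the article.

technology: 0.2 × (1−0.5) × (1−0.45) = 0.055
politics: 0.8 × (1−0.8) × (1−0.35) = 0.104
Highest score → politics.

politics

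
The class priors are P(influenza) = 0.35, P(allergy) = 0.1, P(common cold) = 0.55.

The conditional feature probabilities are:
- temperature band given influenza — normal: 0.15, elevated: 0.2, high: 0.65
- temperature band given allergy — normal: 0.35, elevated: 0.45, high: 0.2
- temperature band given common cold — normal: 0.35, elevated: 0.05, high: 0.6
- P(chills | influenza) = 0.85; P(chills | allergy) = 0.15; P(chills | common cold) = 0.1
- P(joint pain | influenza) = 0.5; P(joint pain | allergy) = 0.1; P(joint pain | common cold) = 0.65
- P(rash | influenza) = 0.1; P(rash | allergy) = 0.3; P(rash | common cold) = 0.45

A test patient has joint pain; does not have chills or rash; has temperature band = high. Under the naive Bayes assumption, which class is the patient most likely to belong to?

common cold

influenza: 0.35 × 0.65 × (1−0.85) × 0.5 × (1−0.1) = 0.01535625
allergy: 0.1 × 0.2 × (1−0.15) × 0.1 × (1−0.3) = 0.00119
common cold: 0.55 × 0.6 × (1−0.1) × 0.65 × (1−0.45) = 0.1061775
Highest score → common cold.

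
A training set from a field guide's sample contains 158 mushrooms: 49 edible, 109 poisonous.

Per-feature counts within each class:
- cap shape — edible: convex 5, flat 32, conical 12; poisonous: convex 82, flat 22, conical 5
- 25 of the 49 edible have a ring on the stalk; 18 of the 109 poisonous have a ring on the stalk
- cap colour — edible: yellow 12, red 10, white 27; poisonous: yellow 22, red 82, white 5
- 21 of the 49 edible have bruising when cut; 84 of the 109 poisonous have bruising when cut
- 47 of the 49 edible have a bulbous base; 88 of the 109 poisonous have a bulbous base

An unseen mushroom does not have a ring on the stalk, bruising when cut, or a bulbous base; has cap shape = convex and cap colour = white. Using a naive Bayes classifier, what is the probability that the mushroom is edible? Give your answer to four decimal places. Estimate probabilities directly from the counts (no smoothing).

edible: (49/158) × (5/49) × (24/49) × (27/49) × (28/49) × (2/49) ≈ 0.000199201
poisonous: (109/158) × (82/109) × (91/109) × (5/109) × (25/109) × (21/109) ≈ 0.000878257
P(edible | x) = 0.000199201 / 0.001077458 ≈ 0.1849

0.1849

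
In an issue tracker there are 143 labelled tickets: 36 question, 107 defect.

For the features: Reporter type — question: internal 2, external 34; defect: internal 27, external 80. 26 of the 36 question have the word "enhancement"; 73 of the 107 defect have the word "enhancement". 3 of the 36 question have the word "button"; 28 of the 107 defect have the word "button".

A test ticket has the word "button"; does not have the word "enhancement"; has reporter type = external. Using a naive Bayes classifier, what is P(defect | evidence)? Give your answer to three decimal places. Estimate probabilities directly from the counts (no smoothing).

0.894

question: (36/143) × (34/36) × (10/36) × (3/36) ≈ 0.00550376
defect: (107/143) × (80/107) × (34/107) × (28/107) ≈ 0.0465182
P(defect | x) = 0.0465182 / 0.05202196 ≈ 0.894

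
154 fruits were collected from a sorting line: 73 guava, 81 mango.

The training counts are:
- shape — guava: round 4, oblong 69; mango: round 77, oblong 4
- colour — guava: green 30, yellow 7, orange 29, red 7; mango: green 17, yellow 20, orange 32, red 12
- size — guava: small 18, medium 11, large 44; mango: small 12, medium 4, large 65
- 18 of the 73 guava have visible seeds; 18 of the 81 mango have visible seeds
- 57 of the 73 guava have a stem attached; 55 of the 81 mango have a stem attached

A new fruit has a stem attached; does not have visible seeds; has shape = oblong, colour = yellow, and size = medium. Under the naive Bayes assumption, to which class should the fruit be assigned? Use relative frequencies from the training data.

guava

guava: (73/154) × (69/73) × (7/73) × (11/73) × (55/73) × (57/73) ≈ 0.0038086
mango: (81/154) × (4/81) × (20/81) × (4/81) × (63/81) × (55/81) ≈ 0.00016726
Highest score → guava.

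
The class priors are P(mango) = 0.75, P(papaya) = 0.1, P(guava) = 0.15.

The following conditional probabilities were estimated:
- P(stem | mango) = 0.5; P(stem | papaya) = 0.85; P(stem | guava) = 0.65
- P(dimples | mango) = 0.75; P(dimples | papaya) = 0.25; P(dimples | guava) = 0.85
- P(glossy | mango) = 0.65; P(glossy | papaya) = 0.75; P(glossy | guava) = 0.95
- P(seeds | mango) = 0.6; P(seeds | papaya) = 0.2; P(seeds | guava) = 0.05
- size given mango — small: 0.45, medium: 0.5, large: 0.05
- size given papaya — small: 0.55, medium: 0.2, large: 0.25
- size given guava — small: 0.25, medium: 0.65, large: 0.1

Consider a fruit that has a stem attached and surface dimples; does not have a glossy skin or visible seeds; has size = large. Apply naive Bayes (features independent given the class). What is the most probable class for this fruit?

mango

mango: 0.75 × 0.5 × 0.75 × (1−0.65) × (1−0.6) × 0.05 = 0.00196875
papaya: 0.1 × 0.85 × 0.25 × (1−0.75) × (1−0.2) × 0.25 = 0.0010625
guava: 0.15 × 0.65 × 0.85 × (1−0.95) × (1−0.05) × 0.1 = 0.00039365625
Highest score → mango.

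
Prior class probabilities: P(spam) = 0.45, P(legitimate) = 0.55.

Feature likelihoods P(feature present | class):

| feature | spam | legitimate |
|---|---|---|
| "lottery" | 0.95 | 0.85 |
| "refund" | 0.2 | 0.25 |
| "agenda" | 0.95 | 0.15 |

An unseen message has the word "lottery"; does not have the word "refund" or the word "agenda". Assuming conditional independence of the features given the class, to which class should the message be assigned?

legitimate

spam: 0.45 × 0.95 × (1−0.2) × (1−0.95) = 0.0171
legitimate: 0.55 × 0.85 × (1−0.25) × (1−0.15) = 0.29803125
Highest score → legitimate.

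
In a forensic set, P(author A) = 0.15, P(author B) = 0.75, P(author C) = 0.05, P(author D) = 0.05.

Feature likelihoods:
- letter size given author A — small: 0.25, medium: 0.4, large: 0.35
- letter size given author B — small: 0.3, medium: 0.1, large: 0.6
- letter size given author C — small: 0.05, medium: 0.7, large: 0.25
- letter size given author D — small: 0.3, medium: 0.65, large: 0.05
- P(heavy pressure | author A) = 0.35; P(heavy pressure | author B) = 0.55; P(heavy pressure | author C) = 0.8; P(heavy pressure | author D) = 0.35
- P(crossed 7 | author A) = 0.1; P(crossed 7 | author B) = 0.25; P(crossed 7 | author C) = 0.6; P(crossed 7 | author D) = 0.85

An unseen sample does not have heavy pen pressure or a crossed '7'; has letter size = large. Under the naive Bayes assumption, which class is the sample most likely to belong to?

author A: 0.15 × 0.35 × (1−0.35) × (1−0.1) = 0.0307125
author B: 0.75 × 0.6 × (1−0.55) × (1−0.25) = 0.151875
author C: 0.05 × 0.25 × (1−0.8) × (1−0.6) = 0.001
author D: 0.05 × 0.05 × (1−0.35) × (1−0.85) = 0.00024375
Highest score → author B.

author B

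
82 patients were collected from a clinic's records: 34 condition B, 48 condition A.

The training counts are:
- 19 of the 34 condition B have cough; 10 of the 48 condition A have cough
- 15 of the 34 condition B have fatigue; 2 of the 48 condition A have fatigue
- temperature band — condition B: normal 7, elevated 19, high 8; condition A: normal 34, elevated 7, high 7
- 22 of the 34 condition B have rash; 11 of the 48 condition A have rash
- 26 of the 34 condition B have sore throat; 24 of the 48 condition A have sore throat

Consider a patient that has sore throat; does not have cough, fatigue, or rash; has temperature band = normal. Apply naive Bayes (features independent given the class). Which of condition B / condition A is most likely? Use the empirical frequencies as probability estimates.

condition A

condition B: (34/82) × (15/34) × (19/34) × (7/34) × (12/34) × (26/34) ≈ 0.00568026
condition A: (48/82) × (38/48) × (46/48) × (34/48) × (37/48) × (24/48) ≈ 0.121242
Highest score → condition A.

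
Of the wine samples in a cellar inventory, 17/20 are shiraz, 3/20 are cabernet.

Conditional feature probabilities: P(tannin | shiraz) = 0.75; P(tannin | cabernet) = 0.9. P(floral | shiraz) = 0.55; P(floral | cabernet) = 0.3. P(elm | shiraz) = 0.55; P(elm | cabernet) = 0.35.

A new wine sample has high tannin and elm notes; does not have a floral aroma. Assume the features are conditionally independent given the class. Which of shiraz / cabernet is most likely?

shiraz

shiraz: 0.85 × 0.75 × (1−0.55) × 0.55 = 0.15778125
cabernet: 0.15 × 0.9 × (1−0.3) × 0.35 = 0.033075
Highest score → shiraz.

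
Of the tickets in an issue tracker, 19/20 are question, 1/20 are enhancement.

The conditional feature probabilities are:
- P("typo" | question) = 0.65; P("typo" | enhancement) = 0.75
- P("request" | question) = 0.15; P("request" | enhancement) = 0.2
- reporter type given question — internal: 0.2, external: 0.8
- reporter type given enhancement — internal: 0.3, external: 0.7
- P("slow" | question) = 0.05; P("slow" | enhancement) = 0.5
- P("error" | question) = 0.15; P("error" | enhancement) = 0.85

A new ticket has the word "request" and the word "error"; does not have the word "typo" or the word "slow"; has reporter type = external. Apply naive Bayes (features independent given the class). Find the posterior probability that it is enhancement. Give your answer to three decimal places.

question: 0.95 × (1−0.65) × 0.15 × 0.8 × (1−0.05) × 0.15 = 0.00568575
enhancement: 0.05 × (1−0.75) × 0.2 × 0.7 × (1−0.5) × 0.85 = 0.00074375
P(enhancement | x) = 0.00074375 / 0.0064295 ≈ 0.116

0.116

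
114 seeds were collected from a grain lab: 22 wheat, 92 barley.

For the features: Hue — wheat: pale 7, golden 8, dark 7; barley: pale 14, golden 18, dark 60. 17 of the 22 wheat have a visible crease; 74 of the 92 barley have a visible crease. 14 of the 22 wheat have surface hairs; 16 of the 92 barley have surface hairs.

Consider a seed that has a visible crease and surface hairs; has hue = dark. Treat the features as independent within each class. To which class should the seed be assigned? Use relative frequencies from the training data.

wheat: (22/114) × (7/22) × (17/22) × (14/22) ≈ 0.0301943
barley: (92/114) × (60/92) × (74/92) × (16/92) ≈ 0.0736245
Highest score → barley.

barley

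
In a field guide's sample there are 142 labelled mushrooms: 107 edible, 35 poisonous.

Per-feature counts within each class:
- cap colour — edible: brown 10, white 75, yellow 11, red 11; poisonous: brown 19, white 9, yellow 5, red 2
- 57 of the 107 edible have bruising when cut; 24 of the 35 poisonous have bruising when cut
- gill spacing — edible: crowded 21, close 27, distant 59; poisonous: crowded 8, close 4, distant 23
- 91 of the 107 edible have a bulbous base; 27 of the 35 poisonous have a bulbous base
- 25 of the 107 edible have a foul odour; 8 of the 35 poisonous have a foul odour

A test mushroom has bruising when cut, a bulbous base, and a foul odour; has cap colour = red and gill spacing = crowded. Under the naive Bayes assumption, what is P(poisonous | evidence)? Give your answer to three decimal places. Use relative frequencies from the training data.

edible: (107/142) × (11/107) × (57/107) × (21/107) × (91/107) × (25/107) ≈ 0.00160933
poisonous: (35/142) × (2/35) × (24/35) × (8/35) × (27/35) × (8/35) ≈ 0.000389246
P(poisonous | x) = 0.000389246 / 0.001998576 ≈ 0.195

0.195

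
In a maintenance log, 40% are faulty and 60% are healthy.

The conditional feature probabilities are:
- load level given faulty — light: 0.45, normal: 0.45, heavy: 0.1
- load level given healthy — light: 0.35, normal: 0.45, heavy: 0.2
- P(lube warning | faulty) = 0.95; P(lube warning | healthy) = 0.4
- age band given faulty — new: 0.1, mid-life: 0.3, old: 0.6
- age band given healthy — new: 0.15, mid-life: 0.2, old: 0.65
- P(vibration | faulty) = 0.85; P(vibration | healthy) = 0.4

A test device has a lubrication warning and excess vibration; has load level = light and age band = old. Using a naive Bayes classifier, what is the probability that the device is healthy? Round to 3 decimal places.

0.200

faulty: 0.4 × 0.45 × 0.95 × 0.6 × 0.85 = 0.08721
healthy: 0.6 × 0.35 × 0.4 × 0.65 × 0.4 = 0.02184
P(healthy | x) = 0.02184 / 0.10905 ≈ 0.200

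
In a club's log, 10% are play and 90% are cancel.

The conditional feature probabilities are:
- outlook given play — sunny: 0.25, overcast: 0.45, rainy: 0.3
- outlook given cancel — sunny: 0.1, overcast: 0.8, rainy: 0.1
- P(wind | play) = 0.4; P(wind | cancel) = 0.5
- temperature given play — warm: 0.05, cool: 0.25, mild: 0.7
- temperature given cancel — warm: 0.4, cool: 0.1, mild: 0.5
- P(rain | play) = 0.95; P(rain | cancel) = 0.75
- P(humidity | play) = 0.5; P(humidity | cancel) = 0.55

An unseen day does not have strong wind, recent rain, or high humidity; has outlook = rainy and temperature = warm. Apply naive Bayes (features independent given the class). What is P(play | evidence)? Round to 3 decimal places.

0.011

play: 0.1 × 0.3 × (1−0.4) × 0.05 × (1−0.95) × (1−0.5) = 0.0000225
cancel: 0.9 × 0.1 × (1−0.5) × 0.4 × (1−0.75) × (1−0.55) = 0.002025
P(play | x) = 0.0000225 / 0.0020475 ≈ 0.011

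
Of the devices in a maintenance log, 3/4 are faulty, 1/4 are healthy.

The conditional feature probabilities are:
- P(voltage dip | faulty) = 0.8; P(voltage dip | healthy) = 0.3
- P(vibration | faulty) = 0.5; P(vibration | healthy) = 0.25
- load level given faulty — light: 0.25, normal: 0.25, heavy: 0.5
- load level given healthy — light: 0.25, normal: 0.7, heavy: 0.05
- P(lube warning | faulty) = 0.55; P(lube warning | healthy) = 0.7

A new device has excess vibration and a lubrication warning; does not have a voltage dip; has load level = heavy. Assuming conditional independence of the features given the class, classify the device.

faulty: 0.75 × (1−0.8) × 0.5 × 0.5 × 0.55 = 0.020625
healthy: 0.25 × (1−0.3) × 0.25 × 0.05 × 0.7 = 0.00153125
Highest score → faulty.

faulty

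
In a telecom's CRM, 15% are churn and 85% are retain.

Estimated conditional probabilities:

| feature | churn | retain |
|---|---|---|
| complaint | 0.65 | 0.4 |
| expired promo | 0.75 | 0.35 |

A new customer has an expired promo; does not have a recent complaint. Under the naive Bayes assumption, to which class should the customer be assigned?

retain

churn: 0.15 × (1−0.65) × 0.75 = 0.039375
retain: 0.85 × (1−0.4) × 0.35 = 0.1785
Highest score → retain.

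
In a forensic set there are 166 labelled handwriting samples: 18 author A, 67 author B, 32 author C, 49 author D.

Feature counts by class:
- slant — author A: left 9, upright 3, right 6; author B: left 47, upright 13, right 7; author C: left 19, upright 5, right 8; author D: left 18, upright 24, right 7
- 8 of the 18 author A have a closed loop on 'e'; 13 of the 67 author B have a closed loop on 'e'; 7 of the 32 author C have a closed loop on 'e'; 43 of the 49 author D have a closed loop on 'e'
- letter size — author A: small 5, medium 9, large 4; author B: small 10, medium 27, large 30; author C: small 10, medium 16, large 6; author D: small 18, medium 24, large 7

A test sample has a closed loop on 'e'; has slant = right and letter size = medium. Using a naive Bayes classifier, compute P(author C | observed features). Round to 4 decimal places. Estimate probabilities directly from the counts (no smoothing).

author A: (18/166) × (6/18) × (8/18) × (9/18) ≈ 0.00803213
author B: (67/166) × (7/67) × (13/67) × (27/67) ≈ 0.00329722
author C: (32/166) × (8/32) × (7/32) × (16/32) ≈ 0.00527108
author D: (49/166) × (7/49) × (43/49) × (24/49) ≈ 0.018125
P(author C | x) = 0.00527108 / 0.03472543 ≈ 0.1518

0.1518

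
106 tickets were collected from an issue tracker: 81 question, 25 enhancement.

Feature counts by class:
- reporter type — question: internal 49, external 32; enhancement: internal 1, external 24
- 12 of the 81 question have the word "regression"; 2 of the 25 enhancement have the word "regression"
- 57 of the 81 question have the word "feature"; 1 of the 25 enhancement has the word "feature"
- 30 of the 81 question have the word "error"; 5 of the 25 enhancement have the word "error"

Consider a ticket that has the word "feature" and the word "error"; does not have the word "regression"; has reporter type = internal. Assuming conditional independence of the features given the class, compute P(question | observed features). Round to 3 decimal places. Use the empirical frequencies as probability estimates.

question: (81/106) × (49/81) × (69/81) × (57/81) × (30/81) ≈ 0.102631
enhancement: (25/106) × (1/25) × (23/25) × (1/25) × (5/25) ≈ 0.000069434
P(question | x) = 0.102631 / 0.102700434 ≈ 0.999

0.999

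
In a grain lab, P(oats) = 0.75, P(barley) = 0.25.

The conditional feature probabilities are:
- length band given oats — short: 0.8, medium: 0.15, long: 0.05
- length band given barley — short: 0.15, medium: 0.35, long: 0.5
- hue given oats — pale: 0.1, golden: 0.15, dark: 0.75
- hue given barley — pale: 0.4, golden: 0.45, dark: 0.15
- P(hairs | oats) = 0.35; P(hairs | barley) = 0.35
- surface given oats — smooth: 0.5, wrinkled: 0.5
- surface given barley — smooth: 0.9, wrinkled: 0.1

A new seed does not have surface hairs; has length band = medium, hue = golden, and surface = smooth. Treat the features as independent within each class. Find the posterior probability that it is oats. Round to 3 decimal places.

0.192

oats: 0.75 × 0.15 × 0.15 × (1−0.35) × 0.5 = 0.005484375
barley: 0.25 × 0.35 × 0.45 × (1−0.35) × 0.9 = 0.023034375
P(oats | x) = 0.005484375 / 0.02851875 ≈ 0.192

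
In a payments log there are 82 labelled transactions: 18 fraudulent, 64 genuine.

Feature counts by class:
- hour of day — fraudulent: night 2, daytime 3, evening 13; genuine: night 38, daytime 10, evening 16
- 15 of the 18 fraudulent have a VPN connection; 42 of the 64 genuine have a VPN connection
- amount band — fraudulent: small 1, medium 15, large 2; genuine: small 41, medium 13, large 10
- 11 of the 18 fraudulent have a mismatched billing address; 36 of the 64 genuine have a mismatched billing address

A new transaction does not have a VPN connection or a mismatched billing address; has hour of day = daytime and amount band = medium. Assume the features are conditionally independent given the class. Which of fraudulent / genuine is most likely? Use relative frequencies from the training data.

genuine

fraudulent: (18/82) × (3/18) × (3/18) × (15/18) × (7/18) ≈ 0.00197606
genuine: (64/82) × (10/64) × (22/64) × (13/64) × (28/64) ≈ 0.00372538
Highest score → genuine.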